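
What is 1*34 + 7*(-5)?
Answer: -1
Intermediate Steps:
1*34 + 7*(-5) = 34 - 35 = -1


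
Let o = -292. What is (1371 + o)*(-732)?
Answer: -789828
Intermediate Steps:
(1371 + o)*(-732) = (1371 - 292)*(-732) = 1079*(-732) = -789828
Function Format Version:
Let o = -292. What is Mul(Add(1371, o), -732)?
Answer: -789828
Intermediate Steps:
Mul(Add(1371, o), -732) = Mul(Add(1371, -292), -732) = Mul(1079, -732) = -789828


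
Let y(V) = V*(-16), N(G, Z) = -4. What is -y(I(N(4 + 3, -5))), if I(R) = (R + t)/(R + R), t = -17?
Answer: 42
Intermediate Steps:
I(R) = (-17 + R)/(2*R) (I(R) = (R - 17)/(R + R) = (-17 + R)/((2*R)) = (-17 + R)*(1/(2*R)) = (-17 + R)/(2*R))
y(V) = -16*V
-y(I(N(4 + 3, -5))) = -(-16)*(½)*(-17 - 4)/(-4) = -(-16)*(½)*(-¼)*(-21) = -(-16)*21/8 = -1*(-42) = 42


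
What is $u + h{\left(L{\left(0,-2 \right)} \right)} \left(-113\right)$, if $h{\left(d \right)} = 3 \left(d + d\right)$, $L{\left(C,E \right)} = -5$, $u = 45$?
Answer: $3435$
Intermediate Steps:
$h{\left(d \right)} = 6 d$ ($h{\left(d \right)} = 3 \cdot 2 d = 6 d$)
$u + h{\left(L{\left(0,-2 \right)} \right)} \left(-113\right) = 45 + 6 \left(-5\right) \left(-113\right) = 45 - -3390 = 45 + 3390 = 3435$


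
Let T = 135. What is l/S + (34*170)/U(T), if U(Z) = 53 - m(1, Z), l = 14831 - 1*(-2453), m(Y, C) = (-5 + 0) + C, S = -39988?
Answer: -58115377/769769 ≈ -75.497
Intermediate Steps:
m(Y, C) = -5 + C
l = 17284 (l = 14831 + 2453 = 17284)
U(Z) = 58 - Z (U(Z) = 53 - (-5 + Z) = 53 + (5 - Z) = 58 - Z)
l/S + (34*170)/U(T) = 17284/(-39988) + (34*170)/(58 - 1*135) = 17284*(-1/39988) + 5780/(58 - 135) = -4321/9997 + 5780/(-77) = -4321/9997 + 5780*(-1/77) = -4321/9997 - 5780/77 = -58115377/769769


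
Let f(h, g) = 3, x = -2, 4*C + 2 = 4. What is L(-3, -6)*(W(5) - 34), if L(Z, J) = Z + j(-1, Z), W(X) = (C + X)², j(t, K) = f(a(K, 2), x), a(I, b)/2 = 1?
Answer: 0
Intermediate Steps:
C = ½ (C = -½ + (¼)*4 = -½ + 1 = ½ ≈ 0.50000)
a(I, b) = 2 (a(I, b) = 2*1 = 2)
j(t, K) = 3
W(X) = (½ + X)²
L(Z, J) = 3 + Z (L(Z, J) = Z + 3 = 3 + Z)
L(-3, -6)*(W(5) - 34) = (3 - 3)*((1 + 2*5)²/4 - 34) = 0*((1 + 10)²/4 - 34) = 0*((¼)*11² - 34) = 0*((¼)*121 - 34) = 0*(121/4 - 34) = 0*(-15/4) = 0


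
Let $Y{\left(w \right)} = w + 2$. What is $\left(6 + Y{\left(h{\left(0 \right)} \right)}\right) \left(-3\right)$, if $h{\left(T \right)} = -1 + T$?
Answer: $-21$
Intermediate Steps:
$Y{\left(w \right)} = 2 + w$
$\left(6 + Y{\left(h{\left(0 \right)} \right)}\right) \left(-3\right) = \left(6 + \left(2 + \left(-1 + 0\right)\right)\right) \left(-3\right) = \left(6 + \left(2 - 1\right)\right) \left(-3\right) = \left(6 + 1\right) \left(-3\right) = 7 \left(-3\right) = -21$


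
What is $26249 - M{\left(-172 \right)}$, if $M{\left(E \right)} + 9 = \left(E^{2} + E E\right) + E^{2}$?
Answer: $-62494$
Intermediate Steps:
$M{\left(E \right)} = -9 + 3 E^{2}$ ($M{\left(E \right)} = -9 + \left(\left(E^{2} + E E\right) + E^{2}\right) = -9 + \left(\left(E^{2} + E^{2}\right) + E^{2}\right) = -9 + \left(2 E^{2} + E^{2}\right) = -9 + 3 E^{2}$)
$26249 - M{\left(-172 \right)} = 26249 - \left(-9 + 3 \left(-172\right)^{2}\right) = 26249 - \left(-9 + 3 \cdot 29584\right) = 26249 - \left(-9 + 88752\right) = 26249 - 88743 = -62494$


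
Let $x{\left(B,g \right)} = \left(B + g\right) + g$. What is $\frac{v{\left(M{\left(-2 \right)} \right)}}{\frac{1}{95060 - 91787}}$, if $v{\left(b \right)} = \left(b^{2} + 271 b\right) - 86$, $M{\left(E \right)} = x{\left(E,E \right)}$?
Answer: $-5485548$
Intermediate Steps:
$x{\left(B,g \right)} = B + 2 g$
$M{\left(E \right)} = 3 E$ ($M{\left(E \right)} = E + 2 E = 3 E$)
$v{\left(b \right)} = -86 + b^{2} + 271 b$
$\frac{v{\left(M{\left(-2 \right)} \right)}}{\frac{1}{95060 - 91787}} = \frac{-86 + \left(3 \left(-2\right)\right)^{2} + 271 \cdot 3 \left(-2\right)}{\frac{1}{95060 - 91787}} = \frac{-86 + \left(-6\right)^{2} + 271 \left(-6\right)}{\frac{1}{3273}} = \left(-86 + 36 - 1626\right) \frac{1}{\frac{1}{3273}} = \left(-1676\right) 3273 = -5485548$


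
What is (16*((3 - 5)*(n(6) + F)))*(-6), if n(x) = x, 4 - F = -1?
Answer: 2112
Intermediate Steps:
F = 5 (F = 4 - 1*(-1) = 4 + 1 = 5)
(16*((3 - 5)*(n(6) + F)))*(-6) = (16*((3 - 5)*(6 + 5)))*(-6) = (16*(-2*11))*(-6) = (16*(-22))*(-6) = -352*(-6) = 2112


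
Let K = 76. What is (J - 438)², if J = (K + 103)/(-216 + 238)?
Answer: 89434849/484 ≈ 1.8478e+5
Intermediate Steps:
J = 179/22 (J = (76 + 103)/(-216 + 238) = 179/22 ≈ 8.1364)
(J - 438)² = (179/22 - 438)² = (-9457/22)² = 89434849/484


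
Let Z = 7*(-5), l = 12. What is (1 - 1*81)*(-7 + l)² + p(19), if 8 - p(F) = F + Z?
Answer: -1976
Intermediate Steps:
Z = -35
p(F) = 43 - F (p(F) = 8 - (F - 35) = 8 - (-35 + F) = 8 + (35 - F) = 43 - F)
(1 - 1*81)*(-7 + l)² + p(19) = (1 - 1*81)*(-7 + 12)² + (43 - 1*19) = (1 - 81)*5² + (43 - 19) = -80*25 + 24 = -2000 + 24 = -1976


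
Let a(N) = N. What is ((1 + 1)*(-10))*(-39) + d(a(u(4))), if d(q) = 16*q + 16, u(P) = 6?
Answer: 892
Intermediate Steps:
d(q) = 16 + 16*q
((1 + 1)*(-10))*(-39) + d(a(u(4))) = ((1 + 1)*(-10))*(-39) + (16 + 16*6) = (2*(-10))*(-39) + (16 + 96) = -20*(-39) + 112 = 780 + 112 = 892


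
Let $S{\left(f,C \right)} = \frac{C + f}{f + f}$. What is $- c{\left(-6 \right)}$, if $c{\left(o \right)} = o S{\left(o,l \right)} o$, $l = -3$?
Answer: $-27$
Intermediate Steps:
$S{\left(f,C \right)} = \frac{C + f}{2 f}$
$c{\left(o \right)} = o \left(- \frac{3}{2} + \frac{o}{2}\right)$ ($c{\left(o \right)} = o \frac{-3 + o}{2 o} o = \left(- \frac{3}{2} + \frac{o}{2}\right) o = o \left(- \frac{3}{2} + \frac{o}{2}\right)$)
$- c{\left(-6 \right)} = - \frac{\left(-6\right) \left(-3 - 6\right)}{2} = - \frac{\left(-6\right) \left(-9\right)}{2} = \left(-1\right) 27 = -27$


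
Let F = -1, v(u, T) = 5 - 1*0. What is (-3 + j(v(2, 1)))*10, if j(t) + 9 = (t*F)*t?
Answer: -370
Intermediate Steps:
v(u, T) = 5 (v(u, T) = 5 + 0 = 5)
j(t) = -9 - t² (j(t) = -9 + (t*(-1))*t = -9 + (-t)*t = -9 - t²)
(-3 + j(v(2, 1)))*10 = (-3 + (-9 - 1*5²))*10 = (-3 + (-9 - 1*25))*10 = (-3 + (-9 - 25))*10 = (-3 - 34)*10 = -37*10 = -370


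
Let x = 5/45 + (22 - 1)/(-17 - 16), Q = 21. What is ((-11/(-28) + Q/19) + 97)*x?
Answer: -227071/4389 ≈ -51.736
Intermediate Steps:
x = -52/99 (x = 5*(1/45) + 21/(-33) = 1/9 + 21*(-1/33) = 1/9 - 7/11 = -52/99 ≈ -0.52525)
((-11/(-28) + Q/19) + 97)*x = ((-11/(-28) + 21/19) + 97)*(-52/99) = ((-11*(-1/28) + 21*(1/19)) + 97)*(-52/99) = ((11/28 + 21/19) + 97)*(-52/99) = (797/532 + 97)*(-52/99) = (52401/532)*(-52/99) = -227071/4389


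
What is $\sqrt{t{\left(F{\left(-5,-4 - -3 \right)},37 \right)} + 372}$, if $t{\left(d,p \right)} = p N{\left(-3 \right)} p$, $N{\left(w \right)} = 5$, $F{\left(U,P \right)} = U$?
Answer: $\sqrt{7217} \approx 84.953$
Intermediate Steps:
$t{\left(d,p \right)} = 5 p^{2}$ ($t{\left(d,p \right)} = p 5 p = 5 p p = 5 p^{2}$)
$\sqrt{t{\left(F{\left(-5,-4 - -3 \right)},37 \right)} + 372} = \sqrt{5 \cdot 37^{2} + 372} = \sqrt{5 \cdot 1369 + 372} = \sqrt{6845 + 372} = \sqrt{7217}$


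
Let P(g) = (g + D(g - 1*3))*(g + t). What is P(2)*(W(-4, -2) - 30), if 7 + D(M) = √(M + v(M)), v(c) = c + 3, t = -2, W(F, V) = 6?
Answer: 0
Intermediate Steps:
v(c) = 3 + c
D(M) = -7 + √(3 + 2*M) (D(M) = -7 + √(M + (3 + M)) = -7 + √(3 + 2*M))
P(g) = (-2 + g)*(-7 + g + √(-3 + 2*g)) (P(g) = (g + (-7 + √(3 + 2*(g - 1*3))))*(g - 2) = (g + (-7 + √(3 + 2*(g - 3))))*(-2 + g) = (g + (-7 + √(3 + 2*(-3 + g))))*(-2 + g) = (g + (-7 + √(3 + (-6 + 2*g))))*(-2 + g) = (g + (-7 + √(-3 + 2*g)))*(-2 + g) = (-7 + g + √(-3 + 2*g))*(-2 + g) = (-2 + g)*(-7 + g + √(-3 + 2*g)))
P(2)*(W(-4, -2) - 30) = (14 + 2² - 9*2 - 2*√(-3 + 2*2) + 2*√(-3 + 2*2))*(6 - 30) = (14 + 4 - 18 - 2*√(-3 + 4) + 2*√(-3 + 4))*(-24) = (14 + 4 - 18 - 2*√1 + 2*√1)*(-24) = (14 + 4 - 18 - 2*1 + 2*1)*(-24) = (14 + 4 - 18 - 2 + 2)*(-24) = 0*(-24) = 0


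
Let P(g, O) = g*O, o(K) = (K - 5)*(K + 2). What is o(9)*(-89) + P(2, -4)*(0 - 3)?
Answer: -3892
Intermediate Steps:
o(K) = (-5 + K)*(2 + K)
P(g, O) = O*g
o(9)*(-89) + P(2, -4)*(0 - 3) = (-10 + 9² - 3*9)*(-89) + (-4*2)*(0 - 3) = (-10 + 81 - 27)*(-89) - 8*(-3) = 44*(-89) + 24 = -3916 + 24 = -3892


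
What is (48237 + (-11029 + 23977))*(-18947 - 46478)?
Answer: -4003028625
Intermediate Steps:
(48237 + (-11029 + 23977))*(-18947 - 46478) = (48237 + 12948)*(-65425) = 61185*(-65425) = -4003028625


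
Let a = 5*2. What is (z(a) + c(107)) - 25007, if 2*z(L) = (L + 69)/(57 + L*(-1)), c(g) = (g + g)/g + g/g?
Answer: -2350297/94 ≈ -25003.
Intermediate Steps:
a = 10
c(g) = 3 (c(g) = (2*g)/g + 1 = 2 + 1 = 3)
z(L) = (69 + L)/(2*(57 - L)) (z(L) = ((L + 69)/(57 + L*(-1)))/2 = ((69 + L)/(57 - L))/2 = (69 + L)/(2*(57 - L)))
(z(a) + c(107)) - 25007 = ((-69 - 1*10)/(2*(-57 + 10)) + 3) - 25007 = ((½)*(-69 - 10)/(-47) + 3) - 25007 = ((½)*(-1/47)*(-79) + 3) - 25007 = (79/94 + 3) - 25007 = 361/94 - 25007 = -2350297/94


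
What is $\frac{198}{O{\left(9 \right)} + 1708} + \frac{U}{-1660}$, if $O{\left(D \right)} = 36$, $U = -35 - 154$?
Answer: $\frac{82287}{361880} \approx 0.22739$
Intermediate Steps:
$U = -189$ ($U = -35 - 154 = -189$)
$\frac{198}{O{\left(9 \right)} + 1708} + \frac{U}{-1660} = \frac{198}{36 + 1708} - \frac{189}{-1660} = \frac{198}{1744} - - \frac{189}{1660} = 198 \cdot \frac{1}{1744} + \frac{189}{1660} = \frac{99}{872} + \frac{189}{1660} = \frac{82287}{361880}$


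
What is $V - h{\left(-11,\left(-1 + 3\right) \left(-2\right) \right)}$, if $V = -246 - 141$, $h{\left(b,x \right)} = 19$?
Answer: $-406$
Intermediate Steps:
$V = -387$ ($V = -246 - 141 = -387$)
$V - h{\left(-11,\left(-1 + 3\right) \left(-2\right) \right)} = -387 - 19 = -406$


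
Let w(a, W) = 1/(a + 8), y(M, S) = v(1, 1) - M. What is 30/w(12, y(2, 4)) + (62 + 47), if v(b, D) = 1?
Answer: 709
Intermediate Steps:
y(M, S) = 1 - M
w(a, W) = 1/(8 + a)
30/w(12, y(2, 4)) + (62 + 47) = 30/1/(8 + 12) + (62 + 47) = 30/1/20 + 109 = 30/(1/20) + 109 = 20*30 + 109 = 600 + 109 = 709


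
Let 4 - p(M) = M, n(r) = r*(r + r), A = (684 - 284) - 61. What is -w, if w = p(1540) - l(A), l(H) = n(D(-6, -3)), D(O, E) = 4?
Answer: 1568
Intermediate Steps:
A = 339 (A = 400 - 61 = 339)
n(r) = 2*r**2 (n(r) = r*(2*r) = 2*r**2)
p(M) = 4 - M
l(H) = 32 (l(H) = 2*4**2 = 2*16 = 32)
w = -1568 (w = (4 - 1*1540) - 1*32 = (4 - 1540) - 32 = -1536 - 32 = -1568)
-w = -1*(-1568) = 1568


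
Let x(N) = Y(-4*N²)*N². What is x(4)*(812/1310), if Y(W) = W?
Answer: -415744/655 ≈ -634.72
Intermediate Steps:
x(N) = -4*N⁴ (x(N) = (-4*N²)*N² = -4*N⁴)
x(4)*(812/1310) = (-4*4⁴)*(812/1310) = (-4*256)*(812*(1/1310)) = -1024*406/655 = -415744/655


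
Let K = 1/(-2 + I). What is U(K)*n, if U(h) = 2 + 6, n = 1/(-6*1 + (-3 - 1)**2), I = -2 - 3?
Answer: 4/5 ≈ 0.80000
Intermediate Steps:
I = -5
n = 1/10 (n = 1/(-6 + (-4)**2) = 1/(-6 + 16) = 1/10 ≈ 0.10000)
K = -1/7 (K = 1/(-2 - 5) = 1/(-7) = -1/7 ≈ -0.14286)
U(h) = 8
U(K)*n = 8*(1/10) = 4/5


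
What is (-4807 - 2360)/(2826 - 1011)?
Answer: -2389/605 ≈ -3.9488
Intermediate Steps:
(-4807 - 2360)/(2826 - 1011) = -7167/1815 = -7167*1/1815 = -2389/605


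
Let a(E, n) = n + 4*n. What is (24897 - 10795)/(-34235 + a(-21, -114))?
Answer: -14102/34805 ≈ -0.40517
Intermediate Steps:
a(E, n) = 5*n
(24897 - 10795)/(-34235 + a(-21, -114)) = (24897 - 10795)/(-34235 + 5*(-114)) = 14102/(-34235 - 570) = 14102/(-34805) = 14102*(-1/34805) = -14102/34805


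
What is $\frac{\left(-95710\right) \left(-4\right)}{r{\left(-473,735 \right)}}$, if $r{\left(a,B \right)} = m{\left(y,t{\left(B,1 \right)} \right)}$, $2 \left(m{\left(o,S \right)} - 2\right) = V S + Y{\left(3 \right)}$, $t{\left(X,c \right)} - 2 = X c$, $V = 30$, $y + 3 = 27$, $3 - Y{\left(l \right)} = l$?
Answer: $\frac{382840}{11057} \approx 34.624$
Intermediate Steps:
$Y{\left(l \right)} = 3 - l$
$y = 24$ ($y = -3 + 27 = 24$)
$t{\left(X,c \right)} = 2 + X c$
$m{\left(o,S \right)} = 2 + 15 S$ ($m{\left(o,S \right)} = 2 + \frac{30 S + \left(3 - 3\right)}{2} = 2 + \frac{30 S + 0}{2} = 2 + \frac{30 S}{2} = 2 + 15 S$)
$r{\left(a,B \right)} = 32 + 15 B$ ($r{\left(a,B \right)} = 2 + 15 \left(2 + B 1\right) = 2 + 15 \left(2 + B\right) = 2 + \left(30 + 15 B\right) = 32 + 15 B$)
$\frac{\left(-95710\right) \left(-4\right)}{r{\left(-473,735 \right)}} = \frac{\left(-95710\right) \left(-4\right)}{32 + 15 \cdot 735} = \frac{382840}{32 + 11025} = \frac{382840}{11057}$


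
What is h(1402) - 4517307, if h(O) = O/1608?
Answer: -3631914127/804 ≈ -4.5173e+6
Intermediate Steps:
h(O) = O/1608 (h(O) = O*(1/1608) = O/1608)
h(1402) - 4517307 = (1/1608)*1402 - 4517307 = 701/804 - 4517307 = -3631914127/804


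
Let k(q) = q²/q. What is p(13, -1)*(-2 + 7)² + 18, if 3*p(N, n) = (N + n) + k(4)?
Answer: 454/3 ≈ 151.33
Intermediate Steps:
k(q) = q
p(N, n) = 4/3 + N/3 + n/3 (p(N, n) = ((N + n) + 4)/3 = (4 + N + n)/3 = 4/3 + N/3 + n/3)
p(13, -1)*(-2 + 7)² + 18 = (4/3 + (⅓)*13 + (⅓)*(-1))*(-2 + 7)² + 18 = (4/3 + 13/3 - ⅓)*5² + 18 = (16/3)*25 + 18 = 400/3 + 18 = 454/3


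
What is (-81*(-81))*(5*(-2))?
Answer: -65610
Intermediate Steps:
(-81*(-81))*(5*(-2)) = 6561*(-10) = -65610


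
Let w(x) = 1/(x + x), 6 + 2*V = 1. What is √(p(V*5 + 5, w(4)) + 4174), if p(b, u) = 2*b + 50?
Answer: √4209 ≈ 64.877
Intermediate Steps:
V = -5/2 (V = -3 + (½)*1 = -3 + ½ = -5/2 ≈ -2.5000)
w(x) = 1/(2*x)
p(b, u) = 50 + 2*b
√(p(V*5 + 5, w(4)) + 4174) = √((50 + 2*(-5/2*5 + 5)) + 4174) = √((50 + 2*(-25/2 + 5)) + 4174) = √((50 + 2*(-15/2)) + 4174) = √((50 - 15) + 4174) = √(35 + 4174) = √4209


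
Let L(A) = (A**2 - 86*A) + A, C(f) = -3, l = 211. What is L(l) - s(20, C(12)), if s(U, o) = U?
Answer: 26566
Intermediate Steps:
L(A) = A**2 - 85*A
L(l) - s(20, C(12)) = 211*(-85 + 211) - 1*20 = 211*126 - 20 = 26586 - 20 = 26566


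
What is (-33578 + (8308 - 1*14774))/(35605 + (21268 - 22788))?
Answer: -40044/34085 ≈ -1.1748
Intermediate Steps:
(-33578 + (8308 - 1*14774))/(35605 + (21268 - 22788)) = (-33578 + (8308 - 14774))/(35605 - 1520) = (-33578 - 6466)/34085 = -40044*1/34085 = -40044/34085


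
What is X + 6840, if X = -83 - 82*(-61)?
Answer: 11759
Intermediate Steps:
X = 4919 (X = -83 + 5002 = 4919)
X + 6840 = 4919 + 6840 = 11759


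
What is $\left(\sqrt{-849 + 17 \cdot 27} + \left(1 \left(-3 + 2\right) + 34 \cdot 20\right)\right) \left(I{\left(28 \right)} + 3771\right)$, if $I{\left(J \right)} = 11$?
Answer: $2567978 + 3782 i \sqrt{390} \approx 2.568 \cdot 10^{6} + 74689.0 i$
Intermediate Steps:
$\left(\sqrt{-849 + 17 \cdot 27} + \left(1 \left(-3 + 2\right) + 34 \cdot 20\right)\right) \left(I{\left(28 \right)} + 3771\right) = \left(\sqrt{-849 + 17 \cdot 27} + \left(1 \left(-3 + 2\right) + 34 \cdot 20\right)\right) \left(11 + 3771\right) = \left(\sqrt{-849 + 459} + \left(1 \left(-1\right) + 680\right)\right) 3782 = \left(\sqrt{-390} + \left(-1 + 680\right)\right) 3782 = \left(i \sqrt{390} + 679\right) 3782 = \left(679 + i \sqrt{390}\right) 3782 = 2567978 + 3782 i \sqrt{390}$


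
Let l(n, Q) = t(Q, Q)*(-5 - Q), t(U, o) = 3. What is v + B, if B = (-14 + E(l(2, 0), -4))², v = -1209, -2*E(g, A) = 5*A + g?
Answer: -4787/4 ≈ -1196.8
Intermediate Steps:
l(n, Q) = -15 - 3*Q (l(n, Q) = 3*(-5 - Q) = -15 - 3*Q)
E(g, A) = -5*A/2 - g/2 (E(g, A) = -(5*A + g)/2 = -(g + 5*A)/2 = -5*A/2 - g/2)
B = 49/4 (B = (-14 + (-5/2*(-4) - (-15 - 3*0)/2))² = (-14 + (10 - (-15 + 0)/2))² = (-14 + (10 - ½*(-15)))² = (-14 + (10 + 15/2))² = (-14 + 35/2)² = (7/2)² = 49/4 ≈ 12.250)
v + B = -1209 + 49/4 = -4787/4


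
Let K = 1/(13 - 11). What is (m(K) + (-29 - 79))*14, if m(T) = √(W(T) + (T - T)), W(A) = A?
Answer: -1512 + 7*√2 ≈ -1502.1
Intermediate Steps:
K = ½ (K = 1/2 = ½ ≈ 0.50000)
m(T) = √T (m(T) = √(T + (T - T)) = √(T + 0) = √T)
(m(K) + (-29 - 79))*14 = (√(½) + (-29 - 79))*14 = (√2/2 - 108)*14 = (-108 + √2/2)*14 = -1512 + 7*√2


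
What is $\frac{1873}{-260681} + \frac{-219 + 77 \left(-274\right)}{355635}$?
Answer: $- \frac{6223041232}{92707287435} \approx -0.067126$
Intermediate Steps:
$\frac{1873}{-260681} + \frac{-219 + 77 \left(-274\right)}{355635} = 1873 \left(- \frac{1}{260681}\right) + \left(-219 - 21098\right) \frac{1}{355635} = - \frac{1873}{260681} - \frac{21317}{355635} = - \frac{6223041232}{92707287435}$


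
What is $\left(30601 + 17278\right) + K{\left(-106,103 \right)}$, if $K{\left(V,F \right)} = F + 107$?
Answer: $48089$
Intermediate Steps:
$K{\left(V,F \right)} = 107 + F$
$\left(30601 + 17278\right) + K{\left(-106,103 \right)} = \left(30601 + 17278\right) + \left(107 + 103\right) = 47879 + 210 = 48089$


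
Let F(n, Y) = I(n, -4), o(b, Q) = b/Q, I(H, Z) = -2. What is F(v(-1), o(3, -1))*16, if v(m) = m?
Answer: -32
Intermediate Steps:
F(n, Y) = -2
F(v(-1), o(3, -1))*16 = -2*16 = -32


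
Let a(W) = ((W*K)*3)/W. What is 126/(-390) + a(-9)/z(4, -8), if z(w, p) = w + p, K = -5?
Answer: 891/260 ≈ 3.4269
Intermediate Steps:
z(w, p) = p + w
a(W) = -15 (a(W) = ((W*(-5))*3)/W = (-5*W*3)/W = (-15*W)/W = -15)
126/(-390) + a(-9)/z(4, -8) = 126/(-390) - 15/(-8 + 4) = 126*(-1/390) - 15/(-4) = -21/65 - 15*(-1/4) = -21/65 + 15/4 = 891/260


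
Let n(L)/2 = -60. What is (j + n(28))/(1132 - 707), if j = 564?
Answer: 444/425 ≈ 1.0447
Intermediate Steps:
n(L) = -120 (n(L) = 2*(-60) = -120)
(j + n(28))/(1132 - 707) = (564 - 120)/(1132 - 707) = 444/425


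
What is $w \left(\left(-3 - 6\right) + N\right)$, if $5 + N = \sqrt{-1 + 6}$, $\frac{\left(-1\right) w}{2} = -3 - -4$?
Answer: $28 - 2 \sqrt{5} \approx 23.528$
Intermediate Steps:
$w = -2$ ($w = - 2 \left(-3 - -4\right) = - 2 \left(-3 + 4\right) = \left(-2\right) 1 = -2$)
$N = -5 + \sqrt{5}$ ($N = -5 + \sqrt{-1 + 6} = -5 + \sqrt{5} \approx -2.7639$)
$w \left(\left(-3 - 6\right) + N\right) = - 2 \left(\left(-3 - 6\right) - \left(5 - \sqrt{5}\right)\right) = - 2 \left(-9 - \left(5 - \sqrt{5}\right)\right) = - 2 \left(-14 + \sqrt{5}\right) = 28 - 2 \sqrt{5}$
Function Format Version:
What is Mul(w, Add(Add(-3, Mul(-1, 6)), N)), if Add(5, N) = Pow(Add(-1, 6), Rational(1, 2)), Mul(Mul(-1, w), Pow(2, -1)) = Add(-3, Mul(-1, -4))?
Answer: Add(28, Mul(-2, Pow(5, Rational(1, 2)))) ≈ 23.528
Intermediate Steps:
w = -2 (w = Mul(-2, Add(-3, Mul(-1, -4))) = Mul(-2, Add(-3, 4)) = Mul(-2, 1) = -2)
N = Add(-5, Pow(5, Rational(1, 2))) (N = Add(-5, Pow(Add(-1, 6), Rational(1, 2))) = Add(-5, Pow(5, Rational(1, 2))) ≈ -2.7639)
Mul(w, Add(Add(-3, Mul(-1, 6)), N)) = Mul(-2, Add(Add(-3, Mul(-1, 6)), Add(-5, Pow(5, Rational(1, 2))))) = Mul(-2, Add(Add(-3, -6), Add(-5, Pow(5, Rational(1, 2))))) = Mul(-2, Add(-9, Add(-5, Pow(5, Rational(1, 2))))) = Mul(-2, Add(-14, Pow(5, Rational(1, 2)))) = Add(28, Mul(-2, Pow(5, Rational(1, 2))))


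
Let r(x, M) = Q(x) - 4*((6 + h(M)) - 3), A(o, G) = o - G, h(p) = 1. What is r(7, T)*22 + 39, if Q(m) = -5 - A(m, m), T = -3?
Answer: -423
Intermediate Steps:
Q(m) = -5 (Q(m) = -5 - (m - m) = -5 - 1*0 = -5 + 0 = -5)
r(x, M) = -21 (r(x, M) = -5 - 4*((6 + 1) - 3) = -5 - 4*(7 - 3) = -5 - 4*4 = -5 - 16 = -21)
r(7, T)*22 + 39 = -21*22 + 39 = -462 + 39 = -423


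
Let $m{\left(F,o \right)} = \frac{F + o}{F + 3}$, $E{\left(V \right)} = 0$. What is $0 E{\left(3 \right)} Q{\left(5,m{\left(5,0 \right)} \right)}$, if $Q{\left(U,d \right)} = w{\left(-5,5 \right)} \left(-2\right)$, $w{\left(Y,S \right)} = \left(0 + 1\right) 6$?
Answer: $0$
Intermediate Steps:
$w{\left(Y,S \right)} = 6$ ($w{\left(Y,S \right)} = 1 \cdot 6 = 6$)
$m{\left(F,o \right)} = \frac{F + o}{3 + F}$
$Q{\left(U,d \right)} = -12$ ($Q{\left(U,d \right)} = 6 \left(-2\right) = -12$)
$0 E{\left(3 \right)} Q{\left(5,m{\left(5,0 \right)} \right)} = 0 \cdot 0 \left(-12\right) = 0 \left(-12\right) = 0$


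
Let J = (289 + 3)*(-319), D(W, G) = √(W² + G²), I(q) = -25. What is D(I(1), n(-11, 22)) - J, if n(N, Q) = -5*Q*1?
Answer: 93148 + 5*√509 ≈ 93261.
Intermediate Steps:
n(N, Q) = -5*Q
D(W, G) = √(G² + W²)
J = -93148 (J = 292*(-319) = -93148)
D(I(1), n(-11, 22)) - J = √((-5*22)² + (-25)²) - 1*(-93148) = √((-110)² + 625) + 93148 = √(12100 + 625) + 93148 = √12725 + 93148 = 5*√509 + 93148 = 93148 + 5*√509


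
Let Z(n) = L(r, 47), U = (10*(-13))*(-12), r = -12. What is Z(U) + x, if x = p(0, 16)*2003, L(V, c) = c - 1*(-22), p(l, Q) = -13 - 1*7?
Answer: -39991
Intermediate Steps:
p(l, Q) = -20 (p(l, Q) = -13 - 7 = -20)
L(V, c) = 22 + c (L(V, c) = c + 22 = 22 + c)
U = 1560 (U = -130*(-12) = 1560)
Z(n) = 69 (Z(n) = 22 + 47 = 69)
x = -40060 (x = -20*2003 = -40060)
Z(U) + x = 69 - 40060 = -39991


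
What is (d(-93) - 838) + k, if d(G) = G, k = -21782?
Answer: -22713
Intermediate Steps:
(d(-93) - 838) + k = (-93 - 838) - 21782 = -931 - 21782 = -22713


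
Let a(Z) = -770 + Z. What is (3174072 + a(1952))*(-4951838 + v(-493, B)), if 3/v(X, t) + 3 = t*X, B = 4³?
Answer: -496150101528290622/31555 ≈ -1.5723e+13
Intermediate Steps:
B = 64
v(X, t) = 3/(-3 + X*t) (v(X, t) = 3/(-3 + t*X) = 3/(-3 + X*t))
(3174072 + a(1952))*(-4951838 + v(-493, B)) = (3174072 + (-770 + 1952))*(-4951838 + 3/(-3 - 493*64)) = (3174072 + 1182)*(-4951838 + 3/(-3 - 31552)) = 3175254*(-4951838 + 3/(-31555)) = 3175254*(-4951838 + 3*(-1/31555)) = 3175254*(-4951838 - 3/31555) = 3175254*(-156255248093/31555) = -496150101528290622/31555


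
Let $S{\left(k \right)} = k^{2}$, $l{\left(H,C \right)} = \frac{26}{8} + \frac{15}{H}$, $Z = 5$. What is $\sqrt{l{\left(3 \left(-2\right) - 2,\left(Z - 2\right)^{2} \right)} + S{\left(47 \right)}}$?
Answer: $\frac{\sqrt{35366}}{4} \approx 47.015$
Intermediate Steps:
$l{\left(H,C \right)} = \frac{13}{4} + \frac{15}{H}$ ($l{\left(H,C \right)} = 26 \cdot \frac{1}{8} + \frac{15}{H} = \frac{13}{4} + \frac{15}{H}$)
$\sqrt{l{\left(3 \left(-2\right) - 2,\left(Z - 2\right)^{2} \right)} + S{\left(47 \right)}} = \sqrt{\left(\frac{13}{4} + \frac{15}{3 \left(-2\right) - 2}\right) + 47^{2}} = \sqrt{\left(\frac{13}{4} + \frac{15}{-6 - 2}\right) + 2209} = \sqrt{\left(\frac{13}{4} + \frac{15}{-8}\right) + 2209} = \sqrt{\left(\frac{13}{4} + 15 \left(- \frac{1}{8}\right)\right) + 2209} = \sqrt{\left(\frac{13}{4} - \frac{15}{8}\right) + 2209} = \sqrt{\frac{11}{8} + 2209} = \sqrt{\frac{17683}{8}} = \frac{\sqrt{35366}}{4}$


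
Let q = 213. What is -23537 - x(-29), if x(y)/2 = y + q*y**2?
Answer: -381745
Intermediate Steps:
x(y) = 2*y + 426*y**2 (x(y) = 2*(y + 213*y**2) = 2*y + 426*y**2)
-23537 - x(-29) = -23537 - 2*(-29)*(1 + 213*(-29)) = -23537 - 2*(-29)*(1 - 6177) = -23537 - 2*(-29)*(-6176) = -23537 - 1*358208 = -23537 - 358208 = -381745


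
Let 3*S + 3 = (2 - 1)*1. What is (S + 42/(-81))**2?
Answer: 1024/729 ≈ 1.4047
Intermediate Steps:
S = -2/3 (S = -1 + ((2 - 1)*1)/3 = -1 + (1*1)/3 = -1 + (1/3)*1 = -1 + 1/3 = -2/3 ≈ -0.66667)
(S + 42/(-81))**2 = (-2/3 + 42/(-81))**2 = (-2/3 + 42*(-1/81))**2 = (-2/3 - 14/27)**2 = (-32/27)**2 = 1024/729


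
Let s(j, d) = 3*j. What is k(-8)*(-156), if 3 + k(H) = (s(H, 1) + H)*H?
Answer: -39468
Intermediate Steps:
k(H) = -3 + 4*H**2 (k(H) = -3 + (3*H + H)*H = -3 + (4*H)*H = -3 + 4*H**2)
k(-8)*(-156) = (-3 + 4*(-8)**2)*(-156) = (-3 + 4*64)*(-156) = (-3 + 256)*(-156) = 253*(-156) = -39468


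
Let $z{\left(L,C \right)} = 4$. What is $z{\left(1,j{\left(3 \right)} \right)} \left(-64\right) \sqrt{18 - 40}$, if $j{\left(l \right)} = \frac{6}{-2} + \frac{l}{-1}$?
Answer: $- 256 i \sqrt{22} \approx - 1200.7 i$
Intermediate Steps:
$j{\left(l \right)} = -3 - l$ ($j{\left(l \right)} = 6 \left(- \frac{1}{2}\right) + l \left(-1\right) = -3 - l$)
$z{\left(1,j{\left(3 \right)} \right)} \left(-64\right) \sqrt{18 - 40} = 4 \left(-64\right) \sqrt{18 - 40} = - 256 \sqrt{-22} = - 256 i \sqrt{22}$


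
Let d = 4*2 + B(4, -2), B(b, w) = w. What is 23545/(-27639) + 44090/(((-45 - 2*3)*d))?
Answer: -68100460/469863 ≈ -144.94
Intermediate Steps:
d = 6 (d = 4*2 - 2 = 8 - 2 = 6)
23545/(-27639) + 44090/(((-45 - 2*3)*d)) = 23545/(-27639) + 44090/(((-45 - 2*3)*6)) = 23545*(-1/27639) + 44090/(((-45 - 6)*6)) = -23545/27639 + 44090/((-51*6)) = -23545/27639 + 44090/(-306) = -23545/27639 + 44090*(-1/306) = -23545/27639 - 22045/153 = -68100460/469863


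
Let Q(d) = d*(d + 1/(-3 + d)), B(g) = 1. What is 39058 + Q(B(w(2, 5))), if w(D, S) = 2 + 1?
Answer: 78117/2 ≈ 39059.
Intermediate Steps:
w(D, S) = 3
39058 + Q(B(w(2, 5))) = 39058 + 1*(1 + 1² - 3*1)/(-3 + 1) = 39058 + 1*(1 + 1 - 3)/(-2) = 39058 + 1*(-½)*(-1) = 39058 + ½ = 78117/2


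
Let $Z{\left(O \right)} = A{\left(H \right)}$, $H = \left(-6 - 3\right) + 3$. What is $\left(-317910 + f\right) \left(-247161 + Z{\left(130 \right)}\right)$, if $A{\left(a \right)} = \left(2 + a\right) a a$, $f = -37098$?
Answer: $87795253440$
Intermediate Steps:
$H = -6$ ($H = -9 + 3 = -6$)
$A{\left(a \right)} = a^{2} \left(2 + a\right)$ ($A{\left(a \right)} = \left(2 + a\right) a^{2} = a^{2} \left(2 + a\right)$)
$Z{\left(O \right)} = -144$ ($Z{\left(O \right)} = \left(-6\right)^{2} \left(2 - 6\right) = 36 \left(-4\right) = -144$)
$\left(-317910 + f\right) \left(-247161 + Z{\left(130 \right)}\right) = \left(-317910 - 37098\right) \left(-247161 - 144\right) = \left(-355008\right) \left(-247305\right) = 87795253440$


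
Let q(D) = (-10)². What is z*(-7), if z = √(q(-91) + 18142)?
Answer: -7*√18242 ≈ -945.44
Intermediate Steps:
q(D) = 100
z = √18242 (z = √(100 + 18142) = √18242 ≈ 135.06)
z*(-7) = √18242*(-7) = -7*√18242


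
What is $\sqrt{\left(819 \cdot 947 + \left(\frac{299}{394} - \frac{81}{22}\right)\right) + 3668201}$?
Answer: $\frac{4 \sqrt{1304221852318}}{2167} \approx 2108.0$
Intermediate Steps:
$\sqrt{\left(819 \cdot 947 + \left(\frac{299}{394} - \frac{81}{22}\right)\right) + 3668201} = \sqrt{\left(775593 + \left(299 \cdot \frac{1}{394} - \frac{81}{22}\right)\right) + 3668201} = \sqrt{\left(775593 + \left(\frac{299}{394} - \frac{81}{22}\right)\right) + 3668201} = \sqrt{\left(775593 - \frac{6334}{2167}\right) + 3668201} = \sqrt{\frac{1680703697}{2167} + 3668201} = \sqrt{\frac{9629695264}{2167}} = \frac{4 \sqrt{1304221852318}}{2167}$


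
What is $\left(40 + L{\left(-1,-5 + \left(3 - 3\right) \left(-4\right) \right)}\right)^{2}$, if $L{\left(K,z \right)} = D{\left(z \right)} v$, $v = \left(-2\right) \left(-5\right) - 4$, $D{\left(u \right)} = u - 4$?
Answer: $196$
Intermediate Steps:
$D{\left(u \right)} = -4 + u$
$v = 6$ ($v = 10 - 4 = 6$)
$L{\left(K,z \right)} = -24 + 6 z$ ($L{\left(K,z \right)} = \left(-4 + z\right) 6 = -24 + 6 z$)
$\left(40 + L{\left(-1,-5 + \left(3 - 3\right) \left(-4\right) \right)}\right)^{2} = \left(40 + \left(-24 + 6 \left(-5 + \left(3 - 3\right) \left(-4\right)\right)\right)\right)^{2} = \left(40 + \left(-24 + 6 \left(-5 + 0 \left(-4\right)\right)\right)\right)^{2} = \left(40 + \left(-24 + 6 \left(-5 + 0\right)\right)\right)^{2} = \left(40 + \left(-24 + 6 \left(-5\right)\right)\right)^{2} = \left(40 - 54\right)^{2} = \left(-14\right)^{2} = 196$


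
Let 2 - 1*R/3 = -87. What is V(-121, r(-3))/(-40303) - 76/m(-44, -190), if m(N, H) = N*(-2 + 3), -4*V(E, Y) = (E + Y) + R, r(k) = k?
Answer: 3064601/1773332 ≈ 1.7282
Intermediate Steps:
R = 267 (R = 6 - 3*(-87) = 6 + 261 = 267)
V(E, Y) = -267/4 - E/4 - Y/4 (V(E, Y) = -((E + Y) + 267)/4 = -(267 + E + Y)/4 = -267/4 - E/4 - Y/4)
m(N, H) = N (m(N, H) = N*1 = N)
V(-121, r(-3))/(-40303) - 76/m(-44, -190) = (-267/4 - ¼*(-121) - ¼*(-3))/(-40303) - 76/(-44) = (-267/4 + 121/4 + ¾)*(-1/40303) - 76*(-1/44) = -143/4*(-1/40303) + 19/11 = 143/161212 + 19/11 = 3064601/1773332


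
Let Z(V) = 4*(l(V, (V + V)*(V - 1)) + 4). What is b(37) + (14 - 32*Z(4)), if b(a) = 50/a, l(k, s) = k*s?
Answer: -473032/37 ≈ -12785.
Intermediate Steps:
Z(V) = 16 + 8*V²*(-1 + V) (Z(V) = 4*(V*((V + V)*(V - 1)) + 4) = 4*(V*((2*V)*(-1 + V)) + 4) = 4*(V*(2*V*(-1 + V)) + 4) = 4*(2*V²*(-1 + V) + 4) = 4*(4 + 2*V²*(-1 + V)) = 16 + 8*V²*(-1 + V))
b(37) + (14 - 32*Z(4)) = 50/37 + (14 - 32*(16 + 8*4²*(-1 + 4))) = 50*(1/37) + (14 - 32*(16 + 8*16*3)) = 50/37 + (14 - 32*(16 + 384)) = 50/37 + (14 - 12800) = 50/37 - 12786 = -473032/37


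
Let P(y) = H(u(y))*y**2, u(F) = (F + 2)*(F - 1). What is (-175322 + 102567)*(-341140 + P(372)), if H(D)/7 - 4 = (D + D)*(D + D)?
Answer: -5427474351659862849220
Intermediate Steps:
u(F) = (-1 + F)*(2 + F) (u(F) = (2 + F)*(-1 + F) = (-1 + F)*(2 + F))
H(D) = 28 + 28*D**2 (H(D) = 28 + 7*((D + D)*(D + D)) = 28 + 7*((2*D)*(2*D)) = 28 + 7*(4*D**2) = 28 + 28*D**2)
P(y) = y**2*(28 + 28*(-2 + y + y**2)**2) (P(y) = (28 + 28*(-2 + y + y**2)**2)*y**2 = y**2*(28 + 28*(-2 + y + y**2)**2))
(-175322 + 102567)*(-341140 + P(372)) = (-175322 + 102567)*(-341140 + 28*372**2*(1 + (-2 + 372 + 372**2)**2)) = -72755*(-341140 + 28*138384*(1 + (-2 + 372 + 138384)**2)) = -72755*(-341140 + 28*138384*(1 + 138754**2)) = -72755*(-341140 + 28*138384*(1 + 19252672516)) = -72755*(-341140 + 28*138384*19252672517) = -72755*(-341140 + 74599331340590784) = -72755*74599331340249644 = -5427474351659862849220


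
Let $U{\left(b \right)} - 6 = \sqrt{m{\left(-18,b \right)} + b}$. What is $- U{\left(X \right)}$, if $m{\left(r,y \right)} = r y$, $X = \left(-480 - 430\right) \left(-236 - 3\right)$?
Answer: $-6 - i \sqrt{3697330} \approx -6.0 - 1922.8 i$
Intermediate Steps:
$X = 217490$ ($X = \left(-910\right) \left(-239\right) = 217490$)
$U{\left(b \right)} = 6 + \sqrt{17} \sqrt{- b}$ ($U{\left(b \right)} = 6 + \sqrt{- 18 b + b} = 6 + \sqrt{- 17 b} = 6 + \sqrt{17} \sqrt{- b}$)
$- U{\left(X \right)} = - (6 + \sqrt{17} \sqrt{\left(-1\right) 217490}) = - (6 + \sqrt{17} \sqrt{-217490}) = - (6 + \sqrt{17} i \sqrt{217490}) = - (6 + i \sqrt{3697330}) = -6 - i \sqrt{3697330}$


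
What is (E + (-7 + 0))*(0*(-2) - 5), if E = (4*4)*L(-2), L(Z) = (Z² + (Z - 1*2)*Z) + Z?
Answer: -765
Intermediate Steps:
L(Z) = Z + Z² + Z*(-2 + Z) (L(Z) = (Z² + (Z - 2)*Z) + Z = (Z² + (-2 + Z)*Z) + Z = (Z² + Z*(-2 + Z)) + Z = Z + Z² + Z*(-2 + Z))
E = 160 (E = (4*4)*(-2*(-1 + 2*(-2))) = 16*(-2*(-1 - 4)) = 16*(-2*(-5)) = 16*10 = 160)
(E + (-7 + 0))*(0*(-2) - 5) = (160 + (-7 + 0))*(0*(-2) - 5) = (160 - 7)*(0 - 5) = 153*(-5) = -765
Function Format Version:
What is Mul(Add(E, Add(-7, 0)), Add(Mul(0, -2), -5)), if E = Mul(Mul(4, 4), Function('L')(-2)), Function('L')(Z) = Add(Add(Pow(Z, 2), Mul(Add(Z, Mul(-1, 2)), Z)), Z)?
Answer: -765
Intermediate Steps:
Function('L')(Z) = Add(Z, Pow(Z, 2), Mul(Z, Add(-2, Z))) (Function('L')(Z) = Add(Add(Pow(Z, 2), Mul(Add(Z, -2), Z)), Z) = Add(Add(Pow(Z, 2), Mul(Add(-2, Z), Z)), Z) = Add(Add(Pow(Z, 2), Mul(Z, Add(-2, Z))), Z) = Add(Z, Pow(Z, 2), Mul(Z, Add(-2, Z))))
E = 160 (E = Mul(Mul(4, 4), Mul(-2, Add(-1, Mul(2, -2)))) = Mul(16, Mul(-2, Add(-1, -4))) = Mul(16, Mul(-2, -5)) = Mul(16, 10) = 160)
Mul(Add(E, Add(-7, 0)), Add(Mul(0, -2), -5)) = Mul(Add(160, Add(-7, 0)), Add(Mul(0, -2), -5)) = Mul(Add(160, -7), Add(0, -5)) = Mul(153, -5) = -765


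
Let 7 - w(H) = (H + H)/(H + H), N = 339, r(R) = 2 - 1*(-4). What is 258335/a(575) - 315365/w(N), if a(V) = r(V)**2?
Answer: -1633855/36 ≈ -45385.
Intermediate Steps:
r(R) = 6 (r(R) = 2 + 4 = 6)
a(V) = 36 (a(V) = 6**2 = 36)
w(H) = 6 (w(H) = 7 - (H + H)/(H + H) = 7 - 2*H/(2*H) = 7 - 2*H*1/(2*H) = 7 - 1*1 = 7 - 1 = 6)
258335/a(575) - 315365/w(N) = 258335/36 - 315365/6 = -1633855/36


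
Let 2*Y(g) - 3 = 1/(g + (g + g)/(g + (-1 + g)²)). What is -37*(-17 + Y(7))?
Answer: 179857/315 ≈ 570.97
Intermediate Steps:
Y(g) = 3/2 + 1/(2*(g + 2*g/(g + (-1 + g)²))) (Y(g) = 3/2 + 1/(2*(g + (g + g)/(g + (-1 + g)²))) = 3/2 + 1/(2*(g + (2*g)/(g + (-1 + g)²))) = 3/2 + 1/(2*(g + 2*g/(g + (-1 + g)²))))
-37*(-17 + Y(7)) = -37*(-17 + (½)*(1 - 2*7² + 3*7³ + 8*7)/(7*(3 + 7² - 1*7))) = -37*(-17 + (½)*(⅐)*(1 - 2*49 + 3*343 + 56)/(3 + 49 - 7)) = -37*(-17 + (½)*(⅐)*(1 - 98 + 1029 + 56)/45) = -37*(-17 + (½)*(⅐)*(1/45)*988) = -37*(-17 + 494/315) = -37*(-4861/315) = 179857/315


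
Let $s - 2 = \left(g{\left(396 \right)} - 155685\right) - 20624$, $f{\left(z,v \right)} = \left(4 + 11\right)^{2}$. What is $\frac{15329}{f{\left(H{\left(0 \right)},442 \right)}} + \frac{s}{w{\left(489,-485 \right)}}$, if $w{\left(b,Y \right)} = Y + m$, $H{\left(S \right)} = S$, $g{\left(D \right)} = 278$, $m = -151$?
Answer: $\frac{16451923}{47700} \approx 344.9$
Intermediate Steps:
$f{\left(z,v \right)} = 225$ ($f{\left(z,v \right)} = 15^{2} = 225$)
$w{\left(b,Y \right)} = -151 + Y$ ($w{\left(b,Y \right)} = Y - 151 = -151 + Y$)
$s = -176029$ ($s = 2 + \left(\left(278 - 155685\right) - 20624\right) = 2 - 176031 = -176029$)
$\frac{15329}{f{\left(H{\left(0 \right)},442 \right)}} + \frac{s}{w{\left(489,-485 \right)}} = \frac{15329}{225} - \frac{176029}{-151 - 485} = 15329 \cdot \frac{1}{225} - \frac{176029}{-636} = \frac{15329}{225} - - \frac{176029}{636} = \frac{15329}{225} + \frac{176029}{636} = \frac{16451923}{47700}$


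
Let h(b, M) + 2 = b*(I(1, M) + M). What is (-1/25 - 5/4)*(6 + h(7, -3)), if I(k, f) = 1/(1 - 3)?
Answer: 5289/200 ≈ 26.445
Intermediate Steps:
I(k, f) = -1/2 (I(k, f) = 1/(-2) = -1/2)
h(b, M) = -2 + b*(-1/2 + M)
(-1/25 - 5/4)*(6 + h(7, -3)) = (-1/25 - 5/4)*(6 + (-2 - 1/2*7 - 3*7)) = (-1*1/25 - 5*1/4)*(6 + (-2 - 7/2 - 21)) = (-1/25 - 5/4)*(6 - 53/2) = -129/100*(-41/2) = 5289/200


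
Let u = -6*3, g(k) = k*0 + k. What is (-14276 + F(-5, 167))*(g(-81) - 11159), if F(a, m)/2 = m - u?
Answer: 156303440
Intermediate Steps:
g(k) = k (g(k) = 0 + k = k)
u = -18
F(a, m) = 36 + 2*m (F(a, m) = 2*(m - 1*(-18)) = 2*(m + 18) = 2*(18 + m) = 36 + 2*m)
(-14276 + F(-5, 167))*(g(-81) - 11159) = (-14276 + (36 + 2*167))*(-81 - 11159) = (-14276 + (36 + 334))*(-11240) = (-14276 + 370)*(-11240) = -13906*(-11240) = 156303440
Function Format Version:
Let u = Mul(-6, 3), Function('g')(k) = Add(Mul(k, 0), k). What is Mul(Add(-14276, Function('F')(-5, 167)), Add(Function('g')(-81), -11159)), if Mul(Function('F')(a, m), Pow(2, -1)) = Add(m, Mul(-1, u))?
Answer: 156303440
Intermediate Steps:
Function('g')(k) = k (Function('g')(k) = Add(0, k) = k)
u = -18
Function('F')(a, m) = Add(36, Mul(2, m)) (Function('F')(a, m) = Mul(2, Add(m, Mul(-1, -18))) = Mul(2, Add(m, 18)) = Mul(2, Add(18, m)) = Add(36, Mul(2, m)))
Mul(Add(-14276, Function('F')(-5, 167)), Add(Function('g')(-81), -11159)) = Mul(Add(-14276, Add(36, Mul(2, 167))), Add(-81, -11159)) = Mul(Add(-14276, Add(36, 334)), -11240) = Mul(Add(-14276, 370), -11240) = Mul(-13906, -11240) = 156303440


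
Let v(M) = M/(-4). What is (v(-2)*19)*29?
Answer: 551/2 ≈ 275.50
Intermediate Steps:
v(M) = -M/4 (v(M) = M*(-¼) = -M/4)
(v(-2)*19)*29 = (-¼*(-2)*19)*29 = ((½)*19)*29 = (19/2)*29 = 551/2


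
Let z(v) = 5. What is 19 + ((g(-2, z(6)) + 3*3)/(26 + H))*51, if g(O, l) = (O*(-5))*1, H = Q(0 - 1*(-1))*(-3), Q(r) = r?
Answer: 1406/23 ≈ 61.130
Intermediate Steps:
H = -3 (H = (0 - 1*(-1))*(-3) = (0 + 1)*(-3) = 1*(-3) = -3)
g(O, l) = -5*O (g(O, l) = -5*O*1 = -5*O)
19 + ((g(-2, z(6)) + 3*3)/(26 + H))*51 = 19 + ((-5*(-2) + 3*3)/(26 - 3))*51 = 19 + ((10 + 9)/23)*51 = 19 + (19*(1/23))*51 = 19 + (19/23)*51 = 19 + 969/23 = 1406/23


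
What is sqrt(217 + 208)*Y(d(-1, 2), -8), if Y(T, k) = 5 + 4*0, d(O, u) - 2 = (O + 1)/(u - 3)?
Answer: 25*sqrt(17) ≈ 103.08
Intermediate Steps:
d(O, u) = 2 + (1 + O)/(-3 + u) (d(O, u) = 2 + (O + 1)/(u - 3) = 2 + (1 + O)/(-3 + u))
Y(T, k) = 5 (Y(T, k) = 5 + 0 = 5)
sqrt(217 + 208)*Y(d(-1, 2), -8) = sqrt(217 + 208)*5 = sqrt(425)*5 = (5*sqrt(17))*5 = 25*sqrt(17)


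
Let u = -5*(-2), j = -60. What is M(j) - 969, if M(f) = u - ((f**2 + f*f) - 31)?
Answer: -8128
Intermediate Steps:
u = 10
M(f) = 41 - 2*f**2 (M(f) = 10 - ((f**2 + f*f) - 31) = 10 - ((f**2 + f**2) - 31) = 10 - (2*f**2 - 31) = 10 - (-31 + 2*f**2) = 10 + (31 - 2*f**2) = 41 - 2*f**2)
M(j) - 969 = (41 - 2*(-60)**2) - 969 = (41 - 2*3600) - 969 = (41 - 7200) - 969 = -7159 - 969 = -8128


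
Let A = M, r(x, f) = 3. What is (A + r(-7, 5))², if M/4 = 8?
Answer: 1225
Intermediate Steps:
M = 32 (M = 4*8 = 32)
A = 32
(A + r(-7, 5))² = (32 + 3)² = 35² = 1225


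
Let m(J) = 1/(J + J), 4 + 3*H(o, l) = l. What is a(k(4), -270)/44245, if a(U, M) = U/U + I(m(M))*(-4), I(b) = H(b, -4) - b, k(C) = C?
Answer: 1574/5973075 ≈ 0.00026352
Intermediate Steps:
H(o, l) = -4/3 + l/3
m(J) = 1/(2*J)
I(b) = -8/3 - b (I(b) = (-4/3 + (⅓)*(-4)) - b = (-4/3 - 4/3) - b = -8/3 - b)
a(U, M) = 35/3 + 2/M (a(U, M) = U/U + (-8/3 - 1/(2*M))*(-4) = 1 + (-8/3 - 1/(2*M))*(-4) = 1 + (32/3 + 2/M) = 35/3 + 2/M)
a(k(4), -270)/44245 = (35/3 + 2/(-270))/44245 = (35/3 + 2*(-1/270))*(1/44245) = (35/3 - 1/135)*(1/44245) = (1574/135)*(1/44245) = 1574/5973075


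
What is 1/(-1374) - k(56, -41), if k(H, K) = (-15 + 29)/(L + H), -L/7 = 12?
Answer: 343/687 ≈ 0.49927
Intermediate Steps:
L = -84 (L = -7*12 = -84)
k(H, K) = 14/(-84 + H) (k(H, K) = (-15 + 29)/(-84 + H) = 14/(-84 + H))
1/(-1374) - k(56, -41) = 1/(-1374) - 14/(-84 + 56) = -1/1374 - 14/(-28) = -1/1374 - 14*(-1)/28 = -1/1374 - 1*(-½) = -1/1374 + ½ = 343/687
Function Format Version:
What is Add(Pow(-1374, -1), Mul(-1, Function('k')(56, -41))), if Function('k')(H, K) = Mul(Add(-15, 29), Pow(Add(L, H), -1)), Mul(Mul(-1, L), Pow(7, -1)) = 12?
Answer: Rational(343, 687) ≈ 0.49927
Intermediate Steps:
L = -84 (L = Mul(-7, 12) = -84)
Function('k')(H, K) = Mul(14, Pow(Add(-84, H), -1)) (Function('k')(H, K) = Mul(Add(-15, 29), Pow(Add(-84, H), -1)) = Mul(14, Pow(Add(-84, H), -1)))
Add(Pow(-1374, -1), Mul(-1, Function('k')(56, -41))) = Add(Pow(-1374, -1), Mul(-1, Mul(14, Pow(Add(-84, 56), -1)))) = Add(Rational(-1, 1374), Mul(-1, Mul(14, Pow(-28, -1)))) = Add(Rational(-1, 1374), Mul(-1, Mul(14, Rational(-1, 28)))) = Add(Rational(-1, 1374), Mul(-1, Rational(-1, 2))) = Add(Rational(-1, 1374), Rational(1, 2)) = Rational(343, 687)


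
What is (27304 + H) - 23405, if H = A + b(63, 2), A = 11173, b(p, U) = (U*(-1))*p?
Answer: 14946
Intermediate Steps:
b(p, U) = -U*p (b(p, U) = (-U)*p = -U*p)
H = 11047 (H = 11173 - 1*2*63 = 11173 - 126 = 11047)
(27304 + H) - 23405 = (27304 + 11047) - 23405 = 38351 - 23405 = 14946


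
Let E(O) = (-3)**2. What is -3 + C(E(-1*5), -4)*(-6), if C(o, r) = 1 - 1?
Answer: -3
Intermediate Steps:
E(O) = 9
C(o, r) = 0
-3 + C(E(-1*5), -4)*(-6) = -3 + 0*(-6) = -3 + 0 = -3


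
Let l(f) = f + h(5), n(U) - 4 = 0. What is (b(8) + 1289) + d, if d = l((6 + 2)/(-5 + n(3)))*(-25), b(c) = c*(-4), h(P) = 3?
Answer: 1382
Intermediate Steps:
n(U) = 4 (n(U) = 4 + 0 = 4)
b(c) = -4*c
l(f) = 3 + f (l(f) = f + 3 = 3 + f)
d = 125 (d = (3 + (6 + 2)/(-5 + 4))*(-25) = (3 + 8/(-1))*(-25) = (3 + 8*(-1))*(-25) = (3 - 8)*(-25) = -5*(-25) = 125)
(b(8) + 1289) + d = (-4*8 + 1289) + 125 = (-32 + 1289) + 125 = 1257 + 125 = 1382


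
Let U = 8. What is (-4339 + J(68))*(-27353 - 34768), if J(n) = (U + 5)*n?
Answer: 214628055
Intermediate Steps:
J(n) = 13*n (J(n) = (8 + 5)*n = 13*n)
(-4339 + J(68))*(-27353 - 34768) = (-4339 + 13*68)*(-27353 - 34768) = (-4339 + 884)*(-62121) = -3455*(-62121) = 214628055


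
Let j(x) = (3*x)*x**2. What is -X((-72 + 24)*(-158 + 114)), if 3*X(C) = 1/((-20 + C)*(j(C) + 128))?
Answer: -1/177372355379712 ≈ -5.6379e-15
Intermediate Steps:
j(x) = 3*x**3
X(C) = 1/(3*(-20 + C)*(128 + 3*C**3)) (X(C) = 1/(3*(((-20 + C)*(3*C**3 + 128)))) = 1/(3*(((-20 + C)*(128 + 3*C**3)))) = (1/((-20 + C)*(128 + 3*C**3)))/3 = 1/(3*(-20 + C)*(128 + 3*C**3)))
-X((-72 + 24)*(-158 + 114)) = -1/(3*(-2560 - 60*(-158 + 114)**3*(-72 + 24)**3 + 3*((-72 + 24)*(-158 + 114))**4 + 128*((-72 + 24)*(-158 + 114)))) = -1/(3*(-2560 - 60*(-48*(-44))**3 + 3*(-48*(-44))**4 + 128*(-48*(-44)))) = -1/(3*(-2560 - 60*2112**3 + 3*2112**4 + 128*2112)) = -1/(3*(-2560 - 60*9420668928 + 3*19896452775936 + 270336)) = -1/(3*(-2560 - 565240135680 + 59689358327808 + 270336)) = -1/(3*59124118459904) = -1*1/177372355379712 = -1/177372355379712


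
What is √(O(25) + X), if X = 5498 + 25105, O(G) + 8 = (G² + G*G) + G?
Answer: √31870 ≈ 178.52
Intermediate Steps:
O(G) = -8 + G + 2*G² (O(G) = -8 + ((G² + G*G) + G) = -8 + ((G² + G²) + G) = -8 + (2*G² + G) = -8 + (G + 2*G²) = -8 + G + 2*G²)
X = 30603
√(O(25) + X) = √((-8 + 25 + 2*25²) + 30603) = √((-8 + 25 + 2*625) + 30603) = √((-8 + 25 + 1250) + 30603) = √(1267 + 30603) = √31870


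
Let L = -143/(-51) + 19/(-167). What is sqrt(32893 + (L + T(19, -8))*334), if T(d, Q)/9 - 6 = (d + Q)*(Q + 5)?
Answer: I*sqrt(123210645)/51 ≈ 217.65*I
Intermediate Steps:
L = 22912/8517 (L = -143*(-1/51) + 19*(-1/167) = 143/51 - 19/167 = 22912/8517 ≈ 2.6901)
T(d, Q) = 54 + 9*(5 + Q)*(Q + d) (T(d, Q) = 54 + 9*((d + Q)*(Q + 5)) = 54 + 9*((Q + d)*(5 + Q)) = 54 + 9*((5 + Q)*(Q + d)) = 54 + 9*(5 + Q)*(Q + d))
sqrt(32893 + (L + T(19, -8))*334) = sqrt(32893 + (22912/8517 + (54 + 9*(-8)**2 + 45*(-8) + 45*19 + 9*(-8)*19))*334) = sqrt(32893 + (22912/8517 + (54 + 9*64 - 360 + 855 - 1368))*334) = sqrt(32893 + (22912/8517 + (54 + 576 - 360 + 855 - 1368))*334) = sqrt(32893 + (22912/8517 - 243)*334) = sqrt(32893 - 2046719/8517*334) = sqrt(32893 - 4093438/51) = sqrt(-2415895/51) = I*sqrt(123210645)/51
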